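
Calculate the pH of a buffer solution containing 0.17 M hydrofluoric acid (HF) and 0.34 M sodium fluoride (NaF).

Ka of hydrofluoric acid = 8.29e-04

pKa = -log(8.29e-04) = 3.08. pH = pKa + log([A⁻]/[HA]) = 3.08 + log(0.34/0.17)

pH = 3.38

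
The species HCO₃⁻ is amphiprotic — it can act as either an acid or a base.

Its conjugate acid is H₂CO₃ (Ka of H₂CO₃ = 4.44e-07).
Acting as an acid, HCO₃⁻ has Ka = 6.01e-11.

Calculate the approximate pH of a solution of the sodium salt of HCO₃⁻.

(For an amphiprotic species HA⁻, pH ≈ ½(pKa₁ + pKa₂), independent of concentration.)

pKa₁ = -log(4.44e-07) = 6.35; pKa₂ = -log(6.01e-11) = 10.22. For an amphiprotic species, pH ≈ ½(pKa₁ + pKa₂) = ½(6.35 + 10.22) = 8.29.

pH = 8.29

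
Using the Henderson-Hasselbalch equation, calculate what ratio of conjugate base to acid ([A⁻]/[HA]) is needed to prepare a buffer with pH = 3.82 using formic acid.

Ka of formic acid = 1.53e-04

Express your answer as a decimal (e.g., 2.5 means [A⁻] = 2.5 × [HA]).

pKa = -log(1.53e-04) = 3.8153. pH = pKa + log([A⁻]/[HA]), so log([A⁻]/[HA]) = pH − pKa = 3.82 − 3.8153 = 0.0047. [A⁻]/[HA] = 10^(0.0047) = 1.01

[A⁻]/[HA] = 1.01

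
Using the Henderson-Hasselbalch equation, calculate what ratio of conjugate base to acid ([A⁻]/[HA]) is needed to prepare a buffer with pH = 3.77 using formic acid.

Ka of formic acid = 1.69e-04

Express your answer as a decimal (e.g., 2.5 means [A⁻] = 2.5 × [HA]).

pKa = -log(1.69e-04) = 3.7721. pH = pKa + log([A⁻]/[HA]), so log([A⁻]/[HA]) = pH − pKa = 3.77 − 3.7721 = -0.0021. [A⁻]/[HA] = 10^(-0.0021) = 0.995

[A⁻]/[HA] = 0.995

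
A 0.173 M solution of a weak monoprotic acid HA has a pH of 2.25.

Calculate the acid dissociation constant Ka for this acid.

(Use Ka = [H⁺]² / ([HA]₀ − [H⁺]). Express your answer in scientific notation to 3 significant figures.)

[H⁺] = 10^(−pH) = 10^(−2.25) = 5.623e-03 M. For HA ⇌ H⁺ + A⁻, Ka = [H⁺][A⁻]/[HA] = [H⁺]² / ([HA]₀ − [H⁺]) = (5.623e-03)² / (0.173 − 5.623e-03) = 1.89e-04.

K_a = 1.89e-04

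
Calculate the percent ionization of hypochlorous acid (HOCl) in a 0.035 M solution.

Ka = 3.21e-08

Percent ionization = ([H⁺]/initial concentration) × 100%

Using Ka equilibrium: x² + Ka×x - Ka×C = 0. Solving: [H⁺] = 3.3503e-05. Percent = (3.3503e-05/0.035) × 100

Percent ionization = 0.0957%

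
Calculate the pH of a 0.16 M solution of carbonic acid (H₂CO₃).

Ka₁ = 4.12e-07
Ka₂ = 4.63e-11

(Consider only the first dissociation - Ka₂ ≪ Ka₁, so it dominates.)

First dissociation dominates. From Ka₁ = [H⁺][HA⁻]/[H₂A], x² + Ka₁·x − Ka₁·C = 0 with C = 0.16 M and Ka₁ = 4.12e-07. Solving: [H⁺] = (−Ka₁ + √(Ka₁² + 4·Ka₁·C)) / 2 = 2.5654e-04 M. pH = -log(2.5654e-04) = 3.59.

pH = 3.59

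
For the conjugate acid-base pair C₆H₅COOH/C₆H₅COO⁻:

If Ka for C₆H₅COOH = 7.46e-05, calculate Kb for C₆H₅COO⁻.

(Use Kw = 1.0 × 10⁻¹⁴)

For a conjugate pair Ka × Kb = Kw, so Kb = Kw/Ka = 1.0 × 10⁻¹⁴ / 7.46e-05 = 1.34e-10.

K_b = 1.34e-10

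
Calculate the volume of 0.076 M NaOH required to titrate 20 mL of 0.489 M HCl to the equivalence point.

At equivalence: moles acid = moles base. moles HCl = 0.489 × 20/1000 = 0.00978 mol. V_base = moles / 0.076 × 1000 = 128.7 mL.

V_{base} = 128.7 mL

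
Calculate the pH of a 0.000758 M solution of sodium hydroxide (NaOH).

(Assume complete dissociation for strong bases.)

[OH⁻] = 0.000758 M for strong base. pOH = -log[OH⁻] = 3.12, pH = 14 - pOH

pH = 10.88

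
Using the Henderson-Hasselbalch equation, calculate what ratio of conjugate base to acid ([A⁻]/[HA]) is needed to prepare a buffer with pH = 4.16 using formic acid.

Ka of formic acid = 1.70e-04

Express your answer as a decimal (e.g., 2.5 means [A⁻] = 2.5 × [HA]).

pKa = -log(1.70e-04) = 3.7696. pH = pKa + log([A⁻]/[HA]), so log([A⁻]/[HA]) = pH − pKa = 4.16 − 3.7696 = 0.3904. [A⁻]/[HA] = 10^(0.3904) = 2.46

[A⁻]/[HA] = 2.46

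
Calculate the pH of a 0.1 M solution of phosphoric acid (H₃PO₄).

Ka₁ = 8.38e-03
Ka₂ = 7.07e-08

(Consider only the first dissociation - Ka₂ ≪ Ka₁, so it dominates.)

First dissociation dominates. From Ka₁ = [H⁺][HA⁻]/[H₂A], x² + Ka₁·x − Ka₁·C = 0 with C = 0.1 M and Ka₁ = 8.38e-03. Solving: [H⁺] = (−Ka₁ + √(Ka₁² + 4·Ka₁·C)) / 2 = 2.5060e-02 M. pH = -log(2.5060e-02) = 1.60.

pH = 1.60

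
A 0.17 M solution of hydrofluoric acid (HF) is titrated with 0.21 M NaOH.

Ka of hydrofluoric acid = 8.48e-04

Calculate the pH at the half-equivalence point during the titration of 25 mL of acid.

At half-equivalence [HA] = [A⁻], so Henderson-Hasselbalch gives pH = pKa = -log(8.48e-04) = 3.07.

pH = pKa = 3.07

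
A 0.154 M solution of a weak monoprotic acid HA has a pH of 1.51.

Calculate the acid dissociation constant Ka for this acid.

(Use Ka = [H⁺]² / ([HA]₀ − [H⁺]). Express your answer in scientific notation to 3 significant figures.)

[H⁺] = 10^(−pH) = 10^(−1.51) = 3.090e-02 M. For HA ⇌ H⁺ + A⁻, Ka = [H⁺][A⁻]/[HA] = [H⁺]² / ([HA]₀ − [H⁺]) = (3.090e-02)² / (0.154 − 3.090e-02) = 7.76e-03.

K_a = 7.76e-03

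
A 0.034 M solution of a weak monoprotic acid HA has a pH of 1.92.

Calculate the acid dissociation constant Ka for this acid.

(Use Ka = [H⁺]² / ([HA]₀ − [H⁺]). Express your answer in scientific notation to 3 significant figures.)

[H⁺] = 10^(−pH) = 10^(−1.92) = 1.202e-02 M. For HA ⇌ H⁺ + A⁻, Ka = [H⁺][A⁻]/[HA] = [H⁺]² / ([HA]₀ − [H⁺]) = (1.202e-02)² / (0.034 − 1.202e-02) = 6.58e-03.

K_a = 6.58e-03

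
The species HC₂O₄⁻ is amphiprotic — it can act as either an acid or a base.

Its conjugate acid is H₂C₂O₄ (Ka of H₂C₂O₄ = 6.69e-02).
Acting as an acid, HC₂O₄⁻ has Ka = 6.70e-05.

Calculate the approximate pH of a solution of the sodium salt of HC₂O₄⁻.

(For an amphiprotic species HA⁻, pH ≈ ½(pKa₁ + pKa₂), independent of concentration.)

pKa₁ = -log(6.69e-02) = 1.17; pKa₂ = -log(6.70e-05) = 4.17. For an amphiprotic species, pH ≈ ½(pKa₁ + pKa₂) = ½(1.17 + 4.17) = 2.67.

pH = 2.67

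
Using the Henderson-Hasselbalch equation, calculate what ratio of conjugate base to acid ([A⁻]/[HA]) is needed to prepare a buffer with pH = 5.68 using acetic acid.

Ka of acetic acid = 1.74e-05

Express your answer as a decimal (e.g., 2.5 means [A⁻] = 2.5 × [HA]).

pKa = -log(1.74e-05) = 4.7595. pH = pKa + log([A⁻]/[HA]), so log([A⁻]/[HA]) = pH − pKa = 5.68 − 4.7595 = 0.9205. [A⁻]/[HA] = 10^(0.9205) = 8.33

[A⁻]/[HA] = 8.33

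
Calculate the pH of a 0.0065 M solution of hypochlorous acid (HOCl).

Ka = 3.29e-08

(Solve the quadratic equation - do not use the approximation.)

x² + Ka×x - Ka×C = 0. Using quadratic formula: [H⁺] = 1.4607e-05

pH = 4.84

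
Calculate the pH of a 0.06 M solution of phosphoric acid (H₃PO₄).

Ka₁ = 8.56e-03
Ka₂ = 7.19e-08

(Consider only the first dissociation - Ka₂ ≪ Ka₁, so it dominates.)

First dissociation dominates. From Ka₁ = [H⁺][HA⁻]/[H₂A], x² + Ka₁·x − Ka₁·C = 0 with C = 0.06 M and Ka₁ = 8.56e-03. Solving: [H⁺] = (−Ka₁ + √(Ka₁² + 4·Ka₁·C)) / 2 = 1.8783e-02 M. pH = -log(1.8783e-02) = 1.73.

pH = 1.73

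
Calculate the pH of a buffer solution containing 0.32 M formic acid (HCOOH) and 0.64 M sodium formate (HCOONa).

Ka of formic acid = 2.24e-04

pKa = -log(2.24e-04) = 3.65. pH = pKa + log([A⁻]/[HA]) = 3.65 + log(0.64/0.32)

pH = 3.95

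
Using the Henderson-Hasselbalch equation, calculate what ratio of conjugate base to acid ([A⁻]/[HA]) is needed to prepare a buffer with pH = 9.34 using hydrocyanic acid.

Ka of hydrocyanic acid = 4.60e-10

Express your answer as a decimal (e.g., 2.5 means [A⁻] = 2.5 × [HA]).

pKa = -log(4.60e-10) = 9.3372. pH = pKa + log([A⁻]/[HA]), so log([A⁻]/[HA]) = pH − pKa = 9.34 − 9.3372 = 0.0028. [A⁻]/[HA] = 10^(0.0028) = 1.01

[A⁻]/[HA] = 1.01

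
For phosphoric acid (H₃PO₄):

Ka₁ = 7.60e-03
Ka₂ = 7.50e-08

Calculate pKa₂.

pKa₂ = -log(Ka₂) = -log(7.50e-08) = 7.12.

pK_{a2} = 7.12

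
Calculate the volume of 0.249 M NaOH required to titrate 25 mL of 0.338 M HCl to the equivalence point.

At equivalence: moles acid = moles base. moles HCl = 0.338 × 25/1000 = 0.00845 mol. V_base = moles / 0.249 × 1000 = 33.9 mL.

V_{base} = 33.9 mL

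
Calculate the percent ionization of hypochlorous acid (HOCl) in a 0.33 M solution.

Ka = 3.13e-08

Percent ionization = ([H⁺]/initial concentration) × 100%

Using Ka equilibrium: x² + Ka×x - Ka×C = 0. Solving: [H⁺] = 1.0162e-04. Percent = (1.0162e-04/0.33) × 100

Percent ionization = 0.0308%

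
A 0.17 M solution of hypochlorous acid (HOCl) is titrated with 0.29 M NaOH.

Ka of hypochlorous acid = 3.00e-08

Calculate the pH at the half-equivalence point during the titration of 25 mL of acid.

At half-equivalence [HA] = [A⁻], so Henderson-Hasselbalch gives pH = pKa = -log(3.00e-08) = 7.52.

pH = pKa = 7.52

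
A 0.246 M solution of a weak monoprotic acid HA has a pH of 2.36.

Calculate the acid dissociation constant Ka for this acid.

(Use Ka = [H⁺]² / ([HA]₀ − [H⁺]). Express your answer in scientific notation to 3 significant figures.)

[H⁺] = 10^(−pH) = 10^(−2.36) = 4.365e-03 M. For HA ⇌ H⁺ + A⁻, Ka = [H⁺][A⁻]/[HA] = [H⁺]² / ([HA]₀ − [H⁺]) = (4.365e-03)² / (0.246 − 4.365e-03) = 7.89e-05.

K_a = 7.89e-05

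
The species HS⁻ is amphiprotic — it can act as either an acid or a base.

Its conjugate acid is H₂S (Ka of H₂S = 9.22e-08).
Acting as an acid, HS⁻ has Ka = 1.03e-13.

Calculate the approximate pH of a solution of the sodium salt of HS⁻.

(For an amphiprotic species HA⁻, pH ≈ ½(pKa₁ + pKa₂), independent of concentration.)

pKa₁ = -log(9.22e-08) = 7.04; pKa₂ = -log(1.03e-13) = 12.99. For an amphiprotic species, pH ≈ ½(pKa₁ + pKa₂) = ½(7.04 + 12.99) = 10.01.

pH = 10.01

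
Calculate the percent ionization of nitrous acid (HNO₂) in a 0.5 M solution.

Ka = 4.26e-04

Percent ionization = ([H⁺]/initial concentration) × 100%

Using Ka equilibrium: x² + Ka×x - Ka×C = 0. Solving: [H⁺] = 1.4383e-02. Percent = (1.4383e-02/0.5) × 100

Percent ionization = 2.88%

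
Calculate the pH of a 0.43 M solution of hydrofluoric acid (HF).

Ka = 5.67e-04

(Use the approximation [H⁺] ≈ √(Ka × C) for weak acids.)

[H⁺] = √(Ka × C) = √(5.67e-04 × 0.43) = 1.5614e-02. pH = -log(1.5614e-02)

pH = 1.81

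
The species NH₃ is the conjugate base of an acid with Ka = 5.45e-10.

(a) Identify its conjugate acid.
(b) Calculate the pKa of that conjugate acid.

(a) The conjugate acid is formed by adding one H⁺ to NH₃, giving NH₄⁺. (b) pKa = -log(Ka) = -log(5.45e-10) = 9.26.

Conjugate acid: NH₄⁺; pK_a = 9.26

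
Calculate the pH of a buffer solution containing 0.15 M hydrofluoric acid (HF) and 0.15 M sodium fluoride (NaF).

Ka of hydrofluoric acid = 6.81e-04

pKa = -log(6.81e-04) = 3.17. pH = pKa + log([A⁻]/[HA]) = 3.17 + log(0.15/0.15)

pH = 3.17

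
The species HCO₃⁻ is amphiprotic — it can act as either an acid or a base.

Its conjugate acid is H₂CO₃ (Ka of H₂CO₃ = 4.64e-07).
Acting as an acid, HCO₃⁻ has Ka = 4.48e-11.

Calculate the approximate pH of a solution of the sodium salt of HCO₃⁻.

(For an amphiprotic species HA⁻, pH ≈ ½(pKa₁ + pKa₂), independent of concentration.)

pKa₁ = -log(4.64e-07) = 6.33; pKa₂ = -log(4.48e-11) = 10.35. For an amphiprotic species, pH ≈ ½(pKa₁ + pKa₂) = ½(6.33 + 10.35) = 8.34.

pH = 8.34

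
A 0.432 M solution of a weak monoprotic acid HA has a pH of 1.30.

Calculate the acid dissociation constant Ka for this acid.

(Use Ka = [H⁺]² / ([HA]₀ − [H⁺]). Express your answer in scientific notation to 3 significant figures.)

[H⁺] = 10^(−pH) = 10^(−1.30) = 5.012e-02 M. For HA ⇌ H⁺ + A⁻, Ka = [H⁺][A⁻]/[HA] = [H⁺]² / ([HA]₀ − [H⁺]) = (5.012e-02)² / (0.432 − 5.012e-02) = 6.58e-03.

K_a = 6.58e-03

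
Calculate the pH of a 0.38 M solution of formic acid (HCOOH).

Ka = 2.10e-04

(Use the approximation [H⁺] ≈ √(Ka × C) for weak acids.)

[H⁺] = √(Ka × C) = √(2.10e-04 × 0.38) = 8.9331e-03. pH = -log(8.9331e-03)

pH = 2.05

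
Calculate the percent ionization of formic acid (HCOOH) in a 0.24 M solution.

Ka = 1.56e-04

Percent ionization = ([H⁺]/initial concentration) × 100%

Using Ka equilibrium: x² + Ka×x - Ka×C = 0. Solving: [H⁺] = 6.0413e-03. Percent = (6.0413e-03/0.24) × 100

Percent ionization = 2.52%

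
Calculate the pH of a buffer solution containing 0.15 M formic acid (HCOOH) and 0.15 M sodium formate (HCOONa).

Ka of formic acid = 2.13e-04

pKa = -log(2.13e-04) = 3.67. pH = pKa + log([A⁻]/[HA]) = 3.67 + log(0.15/0.15)

pH = 3.67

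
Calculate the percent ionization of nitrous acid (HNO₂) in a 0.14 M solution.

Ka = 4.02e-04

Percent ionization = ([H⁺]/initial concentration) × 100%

Using Ka equilibrium: x² + Ka×x - Ka×C = 0. Solving: [H⁺] = 7.3037e-03. Percent = (7.3037e-03/0.14) × 100

Percent ionization = 5.22%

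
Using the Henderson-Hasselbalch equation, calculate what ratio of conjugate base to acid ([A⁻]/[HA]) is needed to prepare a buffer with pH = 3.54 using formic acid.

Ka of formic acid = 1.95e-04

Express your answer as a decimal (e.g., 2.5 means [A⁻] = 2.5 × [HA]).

pKa = -log(1.95e-04) = 3.7100. pH = pKa + log([A⁻]/[HA]), so log([A⁻]/[HA]) = pH − pKa = 3.54 − 3.7100 = -0.1700. [A⁻]/[HA] = 10^(-0.1700) = 0.676

[A⁻]/[HA] = 0.676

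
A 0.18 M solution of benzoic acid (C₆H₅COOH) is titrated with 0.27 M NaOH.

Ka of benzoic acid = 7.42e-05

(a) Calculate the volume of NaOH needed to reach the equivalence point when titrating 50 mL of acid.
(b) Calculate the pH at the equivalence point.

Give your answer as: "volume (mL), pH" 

moles acid = 0.18 × 50/1000 = 0.009 mol; V_base = moles/0.27 × 1000 = 33.3 mL. At equivalence only the conjugate base is present: [A⁻] = 0.009/0.083 = 1.0800e-01 M. Kb = Kw/Ka = 1.35e-10; [OH⁻] = √(Kb × [A⁻]) = 3.8151e-06; pOH = 5.42; pH = 14 - pOH = 8.58.

V = 33.3 mL, pH = 8.58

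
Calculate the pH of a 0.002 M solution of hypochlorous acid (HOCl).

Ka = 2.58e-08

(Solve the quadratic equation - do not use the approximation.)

x² + Ka×x - Ka×C = 0. Using quadratic formula: [H⁺] = 7.1704e-06

pH = 5.14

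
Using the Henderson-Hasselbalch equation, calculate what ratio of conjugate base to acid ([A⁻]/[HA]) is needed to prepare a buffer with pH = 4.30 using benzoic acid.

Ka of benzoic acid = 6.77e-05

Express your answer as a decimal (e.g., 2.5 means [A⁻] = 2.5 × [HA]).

pKa = -log(6.77e-05) = 4.1694. pH = pKa + log([A⁻]/[HA]), so log([A⁻]/[HA]) = pH − pKa = 4.30 − 4.1694 = 0.1306. [A⁻]/[HA] = 10^(0.1306) = 1.35

[A⁻]/[HA] = 1.35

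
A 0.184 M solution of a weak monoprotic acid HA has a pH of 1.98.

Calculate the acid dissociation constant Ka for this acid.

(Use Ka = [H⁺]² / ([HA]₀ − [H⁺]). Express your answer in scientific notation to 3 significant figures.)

[H⁺] = 10^(−pH) = 10^(−1.98) = 1.047e-02 M. For HA ⇌ H⁺ + A⁻, Ka = [H⁺][A⁻]/[HA] = [H⁺]² / ([HA]₀ − [H⁺]) = (1.047e-02)² / (0.184 − 1.047e-02) = 6.32e-04.

K_a = 6.32e-04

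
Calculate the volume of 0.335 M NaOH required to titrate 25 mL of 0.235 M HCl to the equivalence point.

At equivalence: moles acid = moles base. moles HCl = 0.235 × 25/1000 = 0.005875 mol. V_base = moles / 0.335 × 1000 = 17.5 mL.

V_{base} = 17.5 mL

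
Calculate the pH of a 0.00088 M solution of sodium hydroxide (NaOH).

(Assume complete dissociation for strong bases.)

[OH⁻] = 0.00088 M for strong base. pOH = -log[OH⁻] = 3.06, pH = 14 - pOH

pH = 10.94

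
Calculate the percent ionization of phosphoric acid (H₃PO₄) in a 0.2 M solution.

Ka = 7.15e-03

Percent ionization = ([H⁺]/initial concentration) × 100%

Using Ka equilibrium: x² + Ka×x - Ka×C = 0. Solving: [H⁺] = 3.4409e-02. Percent = (3.4409e-02/0.2) × 100

Percent ionization = 17.2%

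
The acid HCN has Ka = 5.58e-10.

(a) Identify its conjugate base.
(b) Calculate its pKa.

(a) The conjugate base is formed by removing one H⁺ from HCN, giving CN⁻. (b) pKa = -log(Ka) = -log(5.58e-10) = 9.25.

Conjugate base: CN⁻; pK_a = 9.25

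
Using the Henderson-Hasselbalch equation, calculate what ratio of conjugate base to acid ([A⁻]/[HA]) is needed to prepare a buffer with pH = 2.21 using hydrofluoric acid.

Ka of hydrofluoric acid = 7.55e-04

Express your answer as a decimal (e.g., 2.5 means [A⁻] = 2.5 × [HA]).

pKa = -log(7.55e-04) = 3.1221. pH = pKa + log([A⁻]/[HA]), so log([A⁻]/[HA]) = pH − pKa = 2.21 − 3.1221 = -0.9121. [A⁻]/[HA] = 10^(-0.9121) = 0.122

[A⁻]/[HA] = 0.122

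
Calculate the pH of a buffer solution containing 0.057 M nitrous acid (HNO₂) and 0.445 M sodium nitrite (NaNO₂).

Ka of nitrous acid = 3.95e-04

pKa = -log(3.95e-04) = 3.40. pH = pKa + log([A⁻]/[HA]) = 3.40 + log(0.445/0.057)

pH = 4.30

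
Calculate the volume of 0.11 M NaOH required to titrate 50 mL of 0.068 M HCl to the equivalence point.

At equivalence: moles acid = moles base. moles HCl = 0.068 × 50/1000 = 0.0034 mol. V_base = moles / 0.11 × 1000 = 30.9 mL.

V_{base} = 30.9 mL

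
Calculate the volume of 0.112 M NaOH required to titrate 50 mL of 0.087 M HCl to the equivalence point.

At equivalence: moles acid = moles base. moles HCl = 0.087 × 50/1000 = 0.00435 mol. V_base = moles / 0.112 × 1000 = 38.8 mL.

V_{base} = 38.8 mL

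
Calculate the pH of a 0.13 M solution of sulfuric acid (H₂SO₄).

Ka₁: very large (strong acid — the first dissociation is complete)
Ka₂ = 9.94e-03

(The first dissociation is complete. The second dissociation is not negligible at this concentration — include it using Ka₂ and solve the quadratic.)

First dissociation is complete: [H⁺]₀ = [HSO₄⁻]₀ = C = 0.13 M. Second dissociation HSO₄⁻ ⇌ H⁺ + SO₄²⁻: let x = [SO₄²⁻]. Ka₂ = (C + x)·x / (C − x) = 9.94e-03 → x² + (C + Ka₂)·x − Ka₂·C = 0 → x² + 0.13994·x − 1.292e-03 = 0. x = (−0.13994 + √(0.13994² + 4 × 1.292e-03)) / 2 = 8.6938e-03 M. [H⁺] = C + x = 0.13 + 8.6938e-03 = 1.3869e-01 M. pH = -log(1.3869e-01) = 0.86.

pH = 0.86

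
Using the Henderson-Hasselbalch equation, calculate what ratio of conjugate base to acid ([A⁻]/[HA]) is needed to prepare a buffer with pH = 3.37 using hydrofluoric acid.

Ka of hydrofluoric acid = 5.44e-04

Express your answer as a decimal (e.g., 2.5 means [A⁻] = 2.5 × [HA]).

pKa = -log(5.44e-04) = 3.2644. pH = pKa + log([A⁻]/[HA]), so log([A⁻]/[HA]) = pH − pKa = 3.37 − 3.2644 = 0.1056. [A⁻]/[HA] = 10^(0.1056) = 1.28

[A⁻]/[HA] = 1.28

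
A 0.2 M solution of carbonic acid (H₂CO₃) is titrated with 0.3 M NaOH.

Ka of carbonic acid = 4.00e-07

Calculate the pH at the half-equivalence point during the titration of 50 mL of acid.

At half-equivalence [HA] = [A⁻], so Henderson-Hasselbalch gives pH = pKa = -log(4.00e-07) = 6.40.

pH = pKa = 6.40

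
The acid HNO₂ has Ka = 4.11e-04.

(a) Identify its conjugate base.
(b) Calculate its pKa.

(a) The conjugate base is formed by removing one H⁺ from HNO₂, giving NO₂⁻. (b) pKa = -log(Ka) = -log(4.11e-04) = 3.39.

Conjugate base: NO₂⁻; pK_a = 3.39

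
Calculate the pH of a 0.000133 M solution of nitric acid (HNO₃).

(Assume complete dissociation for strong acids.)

[H⁺] = 0.000133 M for strong acid. pH = -log[H⁺] = -log(0.000133)

pH = 3.88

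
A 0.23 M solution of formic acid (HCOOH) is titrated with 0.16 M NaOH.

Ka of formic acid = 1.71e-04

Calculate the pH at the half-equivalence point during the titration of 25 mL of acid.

At half-equivalence [HA] = [A⁻], so Henderson-Hasselbalch gives pH = pKa = -log(1.71e-04) = 3.77.

pH = pKa = 3.77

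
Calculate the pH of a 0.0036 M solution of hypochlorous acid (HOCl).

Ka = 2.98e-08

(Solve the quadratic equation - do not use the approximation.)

x² + Ka×x - Ka×C = 0. Using quadratic formula: [H⁺] = 1.0343e-05

pH = 4.99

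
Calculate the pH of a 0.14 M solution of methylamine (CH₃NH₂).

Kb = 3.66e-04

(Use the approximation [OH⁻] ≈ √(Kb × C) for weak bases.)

[OH⁻] = √(Kb × C) = √(3.66e-04 × 0.14) = 7.1582e-03. pOH = 2.15, pH = 14 - pOH

pH = 11.85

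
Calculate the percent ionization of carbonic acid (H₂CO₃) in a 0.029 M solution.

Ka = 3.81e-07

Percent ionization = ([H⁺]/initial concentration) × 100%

Using Ka equilibrium: x² + Ka×x - Ka×C = 0. Solving: [H⁺] = 1.0492e-04. Percent = (1.0492e-04/0.029) × 100

Percent ionization = 0.362%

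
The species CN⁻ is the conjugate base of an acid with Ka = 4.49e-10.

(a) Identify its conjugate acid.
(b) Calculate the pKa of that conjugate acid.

(a) The conjugate acid is formed by adding one H⁺ to CN⁻, giving HCN. (b) pKa = -log(Ka) = -log(4.49e-10) = 9.35.

Conjugate acid: HCN; pK_a = 9.35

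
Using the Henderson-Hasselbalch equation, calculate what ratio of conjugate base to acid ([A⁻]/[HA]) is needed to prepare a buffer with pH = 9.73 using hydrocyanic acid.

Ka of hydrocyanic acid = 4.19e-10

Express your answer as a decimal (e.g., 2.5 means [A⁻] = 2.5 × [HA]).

pKa = -log(4.19e-10) = 9.3778. pH = pKa + log([A⁻]/[HA]), so log([A⁻]/[HA]) = pH − pKa = 9.73 − 9.3778 = 0.3522. [A⁻]/[HA] = 10^(0.3522) = 2.25

[A⁻]/[HA] = 2.25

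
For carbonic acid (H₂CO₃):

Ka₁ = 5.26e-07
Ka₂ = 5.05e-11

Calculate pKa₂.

pKa₂ = -log(Ka₂) = -log(5.05e-11) = 10.30.

pK_{a2} = 10.30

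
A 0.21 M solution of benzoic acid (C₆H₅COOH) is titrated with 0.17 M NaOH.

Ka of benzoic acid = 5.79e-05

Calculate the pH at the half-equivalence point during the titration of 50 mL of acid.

At half-equivalence [HA] = [A⁻], so Henderson-Hasselbalch gives pH = pKa = -log(5.79e-05) = 4.24.

pH = pKa = 4.24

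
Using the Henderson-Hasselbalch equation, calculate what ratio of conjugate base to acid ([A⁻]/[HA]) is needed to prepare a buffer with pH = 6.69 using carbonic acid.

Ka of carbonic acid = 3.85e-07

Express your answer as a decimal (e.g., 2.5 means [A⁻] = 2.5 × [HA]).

pKa = -log(3.85e-07) = 6.4145. pH = pKa + log([A⁻]/[HA]), so log([A⁻]/[HA]) = pH − pKa = 6.69 − 6.4145 = 0.2755. [A⁻]/[HA] = 10^(0.2755) = 1.89

[A⁻]/[HA] = 1.89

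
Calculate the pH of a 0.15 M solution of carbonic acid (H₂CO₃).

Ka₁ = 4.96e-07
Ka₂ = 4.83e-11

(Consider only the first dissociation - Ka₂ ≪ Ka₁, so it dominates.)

First dissociation dominates. From Ka₁ = [H⁺][HA⁻]/[H₂A], x² + Ka₁·x − Ka₁·C = 0 with C = 0.15 M and Ka₁ = 4.96e-07. Solving: [H⁺] = (−Ka₁ + √(Ka₁² + 4·Ka₁·C)) / 2 = 2.7252e-04 M. pH = -log(2.7252e-04) = 3.56.

pH = 3.56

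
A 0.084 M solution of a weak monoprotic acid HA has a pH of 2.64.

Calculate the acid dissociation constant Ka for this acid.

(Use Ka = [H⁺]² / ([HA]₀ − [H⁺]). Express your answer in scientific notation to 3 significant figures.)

[H⁺] = 10^(−pH) = 10^(−2.64) = 2.291e-03 M. For HA ⇌ H⁺ + A⁻, Ka = [H⁺][A⁻]/[HA] = [H⁺]² / ([HA]₀ − [H⁺]) = (2.291e-03)² / (0.084 − 2.291e-03) = 6.42e-05.

K_a = 6.42e-05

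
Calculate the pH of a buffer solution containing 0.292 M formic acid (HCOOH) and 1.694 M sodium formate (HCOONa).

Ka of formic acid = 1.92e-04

pKa = -log(1.92e-04) = 3.72. pH = pKa + log([A⁻]/[HA]) = 3.72 + log(1.694/0.292)

pH = 4.48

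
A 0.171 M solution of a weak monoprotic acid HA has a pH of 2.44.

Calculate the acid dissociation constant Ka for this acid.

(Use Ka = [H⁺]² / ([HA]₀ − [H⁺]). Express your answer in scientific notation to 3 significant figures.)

[H⁺] = 10^(−pH) = 10^(−2.44) = 3.631e-03 M. For HA ⇌ H⁺ + A⁻, Ka = [H⁺][A⁻]/[HA] = [H⁺]² / ([HA]₀ − [H⁺]) = (3.631e-03)² / (0.171 − 3.631e-03) = 7.88e-05.

K_a = 7.88e-05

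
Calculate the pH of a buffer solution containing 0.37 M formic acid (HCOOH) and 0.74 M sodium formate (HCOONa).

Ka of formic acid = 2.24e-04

pKa = -log(2.24e-04) = 3.65. pH = pKa + log([A⁻]/[HA]) = 3.65 + log(0.74/0.37)

pH = 3.95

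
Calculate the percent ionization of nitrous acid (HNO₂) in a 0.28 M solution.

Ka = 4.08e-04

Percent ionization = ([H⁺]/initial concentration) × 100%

Using Ka equilibrium: x² + Ka×x - Ka×C = 0. Solving: [H⁺] = 1.0486e-02. Percent = (1.0486e-02/0.28) × 100

Percent ionization = 3.75%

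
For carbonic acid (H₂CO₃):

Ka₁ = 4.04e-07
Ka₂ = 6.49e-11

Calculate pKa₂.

pKa₂ = -log(Ka₂) = -log(6.49e-11) = 10.19.

pK_{a2} = 10.19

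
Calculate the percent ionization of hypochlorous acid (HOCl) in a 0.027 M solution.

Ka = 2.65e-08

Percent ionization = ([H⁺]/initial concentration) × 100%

Using Ka equilibrium: x² + Ka×x - Ka×C = 0. Solving: [H⁺] = 2.6736e-05. Percent = (2.6736e-05/0.027) × 100

Percent ionization = 0.099%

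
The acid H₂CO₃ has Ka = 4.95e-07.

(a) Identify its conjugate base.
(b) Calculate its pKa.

(a) The conjugate base is formed by removing one H⁺ from H₂CO₃, giving HCO₃⁻. (b) pKa = -log(Ka) = -log(4.95e-07) = 6.31.

Conjugate base: HCO₃⁻; pK_a = 6.31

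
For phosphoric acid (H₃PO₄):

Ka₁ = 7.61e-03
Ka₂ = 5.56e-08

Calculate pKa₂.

pKa₂ = -log(Ka₂) = -log(5.56e-08) = 7.25.

pK_{a2} = 7.25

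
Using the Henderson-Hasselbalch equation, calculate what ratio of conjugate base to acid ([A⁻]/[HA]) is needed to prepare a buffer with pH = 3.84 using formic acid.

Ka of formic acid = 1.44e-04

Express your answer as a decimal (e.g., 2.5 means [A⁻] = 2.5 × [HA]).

pKa = -log(1.44e-04) = 3.8416. pH = pKa + log([A⁻]/[HA]), so log([A⁻]/[HA]) = pH − pKa = 3.84 − 3.8416 = -0.0016. [A⁻]/[HA] = 10^(-0.0016) = 0.996

[A⁻]/[HA] = 0.996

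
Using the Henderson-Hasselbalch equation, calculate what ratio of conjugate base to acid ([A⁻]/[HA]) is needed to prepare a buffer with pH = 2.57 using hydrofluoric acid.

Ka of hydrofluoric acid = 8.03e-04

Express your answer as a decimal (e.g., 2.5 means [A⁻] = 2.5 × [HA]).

pKa = -log(8.03e-04) = 3.0953. pH = pKa + log([A⁻]/[HA]), so log([A⁻]/[HA]) = pH − pKa = 2.57 − 3.0953 = -0.5253. [A⁻]/[HA] = 10^(-0.5253) = 0.298

[A⁻]/[HA] = 0.298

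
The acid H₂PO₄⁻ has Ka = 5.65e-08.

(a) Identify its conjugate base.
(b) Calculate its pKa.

(a) The conjugate base is formed by removing one H⁺ from H₂PO₄⁻, giving HPO₄²⁻. (b) pKa = -log(Ka) = -log(5.65e-08) = 7.25.

Conjugate base: HPO₄²⁻; pK_a = 7.25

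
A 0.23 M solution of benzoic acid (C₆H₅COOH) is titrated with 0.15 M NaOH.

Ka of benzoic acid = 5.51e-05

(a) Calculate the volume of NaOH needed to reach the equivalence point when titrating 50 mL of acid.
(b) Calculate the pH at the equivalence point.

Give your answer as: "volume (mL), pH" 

moles acid = 0.23 × 50/1000 = 0.0115 mol; V_base = moles/0.15 × 1000 = 76.7 mL. At equivalence only the conjugate base is present: [A⁻] = 0.0115/0.127 = 9.0789e-02 M. Kb = Kw/Ka = 1.81e-10; [OH⁻] = √(Kb × [A⁻]) = 4.0592e-06; pOH = 5.39; pH = 14 - pOH = 8.61.

V = 76.7 mL, pH = 8.61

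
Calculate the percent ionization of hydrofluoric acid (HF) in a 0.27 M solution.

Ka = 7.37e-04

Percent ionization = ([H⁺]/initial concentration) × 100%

Using Ka equilibrium: x² + Ka×x - Ka×C = 0. Solving: [H⁺] = 1.3743e-02. Percent = (1.3743e-02/0.27) × 100

Percent ionization = 5.09%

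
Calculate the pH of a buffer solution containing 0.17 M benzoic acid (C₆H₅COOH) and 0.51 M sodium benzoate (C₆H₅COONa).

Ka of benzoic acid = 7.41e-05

pKa = -log(7.41e-05) = 4.13. pH = pKa + log([A⁻]/[HA]) = 4.13 + log(0.51/0.17)

pH = 4.61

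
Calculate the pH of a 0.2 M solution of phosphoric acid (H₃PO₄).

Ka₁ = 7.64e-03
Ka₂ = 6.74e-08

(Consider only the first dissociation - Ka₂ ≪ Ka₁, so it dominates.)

First dissociation dominates. From Ka₁ = [H⁺][HA⁻]/[H₂A], x² + Ka₁·x − Ka₁·C = 0 with C = 0.2 M and Ka₁ = 7.64e-03. Solving: [H⁺] = (−Ka₁ + √(Ka₁² + 4·Ka₁·C)) / 2 = 3.5456e-02 M. pH = -log(3.5456e-02) = 1.45.

pH = 1.45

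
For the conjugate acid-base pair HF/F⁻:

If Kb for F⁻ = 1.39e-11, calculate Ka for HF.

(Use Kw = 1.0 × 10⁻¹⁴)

For a conjugate pair Ka × Kb = Kw, so Ka = Kw/Kb = 1.0 × 10⁻¹⁴ / 1.39e-11 = 7.19e-04.

K_a = 7.19e-04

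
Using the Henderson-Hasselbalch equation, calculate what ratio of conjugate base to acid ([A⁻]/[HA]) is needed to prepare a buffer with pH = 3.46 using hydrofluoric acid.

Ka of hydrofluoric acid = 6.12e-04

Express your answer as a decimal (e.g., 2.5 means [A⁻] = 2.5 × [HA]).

pKa = -log(6.12e-04) = 3.2132. pH = pKa + log([A⁻]/[HA]), so log([A⁻]/[HA]) = pH − pKa = 3.46 − 3.2132 = 0.2468. [A⁻]/[HA] = 10^(0.2468) = 1.77

[A⁻]/[HA] = 1.77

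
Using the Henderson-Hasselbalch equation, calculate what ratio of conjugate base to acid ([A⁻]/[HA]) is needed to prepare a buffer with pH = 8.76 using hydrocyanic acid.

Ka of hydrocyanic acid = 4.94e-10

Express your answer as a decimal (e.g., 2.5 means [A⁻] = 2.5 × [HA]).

pKa = -log(4.94e-10) = 9.3063. pH = pKa + log([A⁻]/[HA]), so log([A⁻]/[HA]) = pH − pKa = 8.76 − 9.3063 = -0.5463. [A⁻]/[HA] = 10^(-0.5463) = 0.284

[A⁻]/[HA] = 0.284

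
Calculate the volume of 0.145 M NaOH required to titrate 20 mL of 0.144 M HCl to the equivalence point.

At equivalence: moles acid = moles base. moles HCl = 0.144 × 20/1000 = 0.00288 mol. V_base = moles / 0.145 × 1000 = 19.9 mL.

V_{base} = 19.9 mL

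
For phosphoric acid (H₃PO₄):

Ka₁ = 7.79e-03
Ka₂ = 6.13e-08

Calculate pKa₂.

pKa₂ = -log(Ka₂) = -log(6.13e-08) = 7.21.

pK_{a2} = 7.21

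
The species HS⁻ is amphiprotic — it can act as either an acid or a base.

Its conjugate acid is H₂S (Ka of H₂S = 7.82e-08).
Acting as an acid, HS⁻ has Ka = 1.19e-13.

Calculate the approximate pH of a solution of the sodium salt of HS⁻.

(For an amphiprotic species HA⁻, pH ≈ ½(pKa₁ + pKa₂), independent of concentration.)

pKa₁ = -log(7.82e-08) = 7.11; pKa₂ = -log(1.19e-13) = 12.92. For an amphiprotic species, pH ≈ ½(pKa₁ + pKa₂) = ½(7.11 + 12.92) = 10.02.

pH = 10.02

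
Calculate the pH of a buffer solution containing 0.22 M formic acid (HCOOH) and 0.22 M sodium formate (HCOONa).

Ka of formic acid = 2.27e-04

pKa = -log(2.27e-04) = 3.64. pH = pKa + log([A⁻]/[HA]) = 3.64 + log(0.22/0.22)

pH = 3.64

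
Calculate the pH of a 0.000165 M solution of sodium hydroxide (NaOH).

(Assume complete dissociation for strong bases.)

[OH⁻] = 0.000165 M for strong base. pOH = -log[OH⁻] = 3.78, pH = 14 - pOH

pH = 10.22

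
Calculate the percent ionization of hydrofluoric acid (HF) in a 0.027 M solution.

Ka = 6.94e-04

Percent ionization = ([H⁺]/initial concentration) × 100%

Using Ka equilibrium: x² + Ka×x - Ka×C = 0. Solving: [H⁺] = 3.9956e-03. Percent = (3.9956e-03/0.027) × 100

Percent ionization = 14.8%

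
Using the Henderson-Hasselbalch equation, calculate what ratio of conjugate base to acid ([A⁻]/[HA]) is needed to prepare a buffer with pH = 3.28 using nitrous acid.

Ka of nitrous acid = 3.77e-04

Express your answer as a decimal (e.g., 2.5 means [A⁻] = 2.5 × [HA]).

pKa = -log(3.77e-04) = 3.4237. pH = pKa + log([A⁻]/[HA]), so log([A⁻]/[HA]) = pH − pKa = 3.28 − 3.4237 = -0.1437. [A⁻]/[HA] = 10^(-0.1437) = 0.718

[A⁻]/[HA] = 0.718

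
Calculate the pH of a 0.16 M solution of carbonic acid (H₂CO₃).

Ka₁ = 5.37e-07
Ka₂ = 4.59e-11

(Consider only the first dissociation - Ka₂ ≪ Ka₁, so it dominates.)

First dissociation dominates. From Ka₁ = [H⁺][HA⁻]/[H₂A], x² + Ka₁·x − Ka₁·C = 0 with C = 0.16 M and Ka₁ = 5.37e-07. Solving: [H⁺] = (−Ka₁ + √(Ka₁² + 4·Ka₁·C)) / 2 = 2.9285e-04 M. pH = -log(2.9285e-04) = 3.53.

pH = 3.53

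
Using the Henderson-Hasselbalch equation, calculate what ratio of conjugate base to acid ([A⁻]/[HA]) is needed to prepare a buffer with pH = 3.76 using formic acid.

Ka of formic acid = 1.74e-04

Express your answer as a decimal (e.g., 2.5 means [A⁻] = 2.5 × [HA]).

pKa = -log(1.74e-04) = 3.7595. pH = pKa + log([A⁻]/[HA]), so log([A⁻]/[HA]) = pH − pKa = 3.76 − 3.7595 = 0.0005. [A⁻]/[HA] = 10^(0.0005) = 1.00

[A⁻]/[HA] = 1.00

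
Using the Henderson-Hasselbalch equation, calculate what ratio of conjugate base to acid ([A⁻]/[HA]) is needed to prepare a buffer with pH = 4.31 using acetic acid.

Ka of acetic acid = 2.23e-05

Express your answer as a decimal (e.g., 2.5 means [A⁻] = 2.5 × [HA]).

pKa = -log(2.23e-05) = 4.6517. pH = pKa + log([A⁻]/[HA]), so log([A⁻]/[HA]) = pH − pKa = 4.31 − 4.6517 = -0.3417. [A⁻]/[HA] = 10^(-0.3417) = 0.455

[A⁻]/[HA] = 0.455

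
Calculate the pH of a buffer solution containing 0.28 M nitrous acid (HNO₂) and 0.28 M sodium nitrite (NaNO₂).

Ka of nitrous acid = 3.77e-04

pKa = -log(3.77e-04) = 3.42. pH = pKa + log([A⁻]/[HA]) = 3.42 + log(0.28/0.28)

pH = 3.42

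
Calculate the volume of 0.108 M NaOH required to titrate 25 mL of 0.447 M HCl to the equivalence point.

At equivalence: moles acid = moles base. moles HCl = 0.447 × 25/1000 = 0.01118 mol. V_base = moles / 0.108 × 1000 = 103.5 mL.

V_{base} = 103.5 mL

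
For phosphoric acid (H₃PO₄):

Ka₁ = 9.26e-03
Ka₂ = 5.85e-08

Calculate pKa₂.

pKa₂ = -log(Ka₂) = -log(5.85e-08) = 7.23.

pK_{a2} = 7.23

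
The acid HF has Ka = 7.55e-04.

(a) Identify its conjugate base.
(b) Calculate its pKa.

(a) The conjugate base is formed by removing one H⁺ from HF, giving F⁻. (b) pKa = -log(Ka) = -log(7.55e-04) = 3.12.

Conjugate base: F⁻; pK_a = 3.12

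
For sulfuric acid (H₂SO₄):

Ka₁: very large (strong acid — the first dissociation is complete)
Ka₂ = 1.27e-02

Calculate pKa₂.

pKa₂ = -log(Ka₂) = -log(1.27e-02) = 1.90.

pK_{a2} = 1.90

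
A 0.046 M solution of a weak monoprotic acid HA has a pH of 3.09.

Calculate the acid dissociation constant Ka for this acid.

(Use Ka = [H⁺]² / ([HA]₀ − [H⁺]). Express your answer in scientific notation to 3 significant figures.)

[H⁺] = 10^(−pH) = 10^(−3.09) = 8.128e-04 M. For HA ⇌ H⁺ + A⁻, Ka = [H⁺][A⁻]/[HA] = [H⁺]² / ([HA]₀ − [H⁺]) = (8.128e-04)² / (0.046 − 8.128e-04) = 1.46e-05.

K_a = 1.46e-05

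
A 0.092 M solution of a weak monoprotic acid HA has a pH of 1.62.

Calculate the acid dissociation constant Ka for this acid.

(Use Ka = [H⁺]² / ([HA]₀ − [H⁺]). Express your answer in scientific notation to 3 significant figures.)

[H⁺] = 10^(−pH) = 10^(−1.62) = 2.399e-02 M. For HA ⇌ H⁺ + A⁻, Ka = [H⁺][A⁻]/[HA] = [H⁺]² / ([HA]₀ − [H⁺]) = (2.399e-02)² / (0.092 − 2.399e-02) = 8.46e-03.

K_a = 8.46e-03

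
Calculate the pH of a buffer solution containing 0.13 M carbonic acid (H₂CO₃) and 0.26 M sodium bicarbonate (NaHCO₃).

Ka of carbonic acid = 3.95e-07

pKa = -log(3.95e-07) = 6.40. pH = pKa + log([A⁻]/[HA]) = 6.40 + log(0.26/0.13)

pH = 6.70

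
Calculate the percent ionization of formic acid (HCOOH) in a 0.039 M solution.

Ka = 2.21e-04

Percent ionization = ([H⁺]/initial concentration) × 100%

Using Ka equilibrium: x² + Ka×x - Ka×C = 0. Solving: [H⁺] = 2.8274e-03. Percent = (2.8274e-03/0.039) × 100

Percent ionization = 7.25%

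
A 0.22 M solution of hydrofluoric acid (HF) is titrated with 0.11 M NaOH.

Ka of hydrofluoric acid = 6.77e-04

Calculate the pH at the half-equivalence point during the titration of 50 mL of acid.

At half-equivalence [HA] = [A⁻], so Henderson-Hasselbalch gives pH = pKa = -log(6.77e-04) = 3.17.

pH = pKa = 3.17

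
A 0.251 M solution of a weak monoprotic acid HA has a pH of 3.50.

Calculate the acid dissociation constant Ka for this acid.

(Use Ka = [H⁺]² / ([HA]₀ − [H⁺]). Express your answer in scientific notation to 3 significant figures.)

[H⁺] = 10^(−pH) = 10^(−3.50) = 3.162e-04 M. For HA ⇌ H⁺ + A⁻, Ka = [H⁺][A⁻]/[HA] = [H⁺]² / ([HA]₀ − [H⁺]) = (3.162e-04)² / (0.251 − 3.162e-04) = 3.99e-07.

K_a = 3.99e-07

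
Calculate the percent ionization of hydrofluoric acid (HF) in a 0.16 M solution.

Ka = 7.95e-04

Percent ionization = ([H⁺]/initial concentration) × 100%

Using Ka equilibrium: x² + Ka×x - Ka×C = 0. Solving: [H⁺] = 1.0888e-02. Percent = (1.0888e-02/0.16) × 100

Percent ionization = 6.8%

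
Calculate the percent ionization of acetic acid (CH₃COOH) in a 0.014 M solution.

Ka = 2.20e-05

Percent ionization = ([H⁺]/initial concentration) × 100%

Using Ka equilibrium: x² + Ka×x - Ka×C = 0. Solving: [H⁺] = 5.4409e-04. Percent = (5.4409e-04/0.014) × 100

Percent ionization = 3.89%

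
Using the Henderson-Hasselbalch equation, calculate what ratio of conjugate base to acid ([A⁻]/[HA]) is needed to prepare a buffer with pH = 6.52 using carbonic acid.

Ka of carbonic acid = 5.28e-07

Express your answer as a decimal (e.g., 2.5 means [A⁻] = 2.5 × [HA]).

pKa = -log(5.28e-07) = 6.2774. pH = pKa + log([A⁻]/[HA]), so log([A⁻]/[HA]) = pH − pKa = 6.52 − 6.2774 = 0.2426. [A⁻]/[HA] = 10^(0.2426) = 1.75

[A⁻]/[HA] = 1.75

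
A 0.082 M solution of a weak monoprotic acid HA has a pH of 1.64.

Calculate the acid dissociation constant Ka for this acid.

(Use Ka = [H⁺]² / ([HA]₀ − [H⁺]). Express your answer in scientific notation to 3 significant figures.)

[H⁺] = 10^(−pH) = 10^(−1.64) = 2.291e-02 M. For HA ⇌ H⁺ + A⁻, Ka = [H⁺][A⁻]/[HA] = [H⁺]² / ([HA]₀ − [H⁺]) = (2.291e-02)² / (0.082 − 2.291e-02) = 8.88e-03.

K_a = 8.88e-03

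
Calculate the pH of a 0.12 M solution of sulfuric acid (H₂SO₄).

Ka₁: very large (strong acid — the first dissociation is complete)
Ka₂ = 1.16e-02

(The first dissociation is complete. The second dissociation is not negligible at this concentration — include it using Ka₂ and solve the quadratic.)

First dissociation is complete: [H⁺]₀ = [HSO₄⁻]₀ = C = 0.12 M. Second dissociation HSO₄⁻ ⇌ H⁺ + SO₄²⁻: let x = [SO₄²⁻]. Ka₂ = (C + x)·x / (C − x) = 1.16e-02 → x² + (C + Ka₂)·x − Ka₂·C = 0 → x² + 0.13160·x − 1.392e-03 = 0. x = (−0.13160 + √(0.13160² + 4 × 1.392e-03)) / 2 = 9.8415e-03 M. [H⁺] = C + x = 0.12 + 9.8415e-03 = 1.2984e-01 M. pH = -log(1.2984e-01) = 0.89.

pH = 0.89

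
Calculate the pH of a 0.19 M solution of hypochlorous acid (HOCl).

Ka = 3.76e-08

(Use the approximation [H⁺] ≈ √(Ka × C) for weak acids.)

[H⁺] = √(Ka × C) = √(3.76e-08 × 0.19) = 8.4522e-05. pH = -log(8.4522e-05)

pH = 4.07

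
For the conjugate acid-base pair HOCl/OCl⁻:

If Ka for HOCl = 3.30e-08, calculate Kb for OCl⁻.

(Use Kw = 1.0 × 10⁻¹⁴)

For a conjugate pair Ka × Kb = Kw, so Kb = Kw/Ka = 1.0 × 10⁻¹⁴ / 3.30e-08 = 3.03e-07.

K_b = 3.03e-07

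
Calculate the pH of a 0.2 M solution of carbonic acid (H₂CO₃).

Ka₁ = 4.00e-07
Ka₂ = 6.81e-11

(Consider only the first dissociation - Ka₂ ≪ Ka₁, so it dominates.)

First dissociation dominates. From Ka₁ = [H⁺][HA⁻]/[H₂A], x² + Ka₁·x − Ka₁·C = 0 with C = 0.2 M and Ka₁ = 4.00e-07. Solving: [H⁺] = (−Ka₁ + √(Ka₁² + 4·Ka₁·C)) / 2 = 2.8264e-04 M. pH = -log(2.8264e-04) = 3.55.

pH = 3.55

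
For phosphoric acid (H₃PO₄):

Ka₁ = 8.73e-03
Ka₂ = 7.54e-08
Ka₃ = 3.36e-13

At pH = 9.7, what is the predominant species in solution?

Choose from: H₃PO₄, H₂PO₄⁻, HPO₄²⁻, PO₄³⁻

pKa₁ = 2.06, pKa₂ = 7.12, pKa₃ = 12.47. For a polyprotic acid the predominant species crosses at each pKa: below pKa_n the protonated form dominates, above it the deprotonated form does. At pH = 9.7, the predominant species is HPO₄²⁻.

HPO₄²⁻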